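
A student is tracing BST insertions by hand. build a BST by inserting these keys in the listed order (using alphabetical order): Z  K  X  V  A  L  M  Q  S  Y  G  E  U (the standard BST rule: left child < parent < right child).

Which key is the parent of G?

Insert Z: tree is empty, so Z becomes the root.
Insert K: K < Z → go left. Place as left child of Z.
Insert X: X < Z → go left; X > K → go right. Place as right child of K.
Insert V: V < Z → go left; V > K → go right; V < X → go left. Place as left child of X.
Insert A: A < Z → go left; A < K → go left. Place as left child of K.
Insert L: L < Z → go left; L > K → go right; L < X → go left; L < V → go left. Place as left child of V.
Insert M: M < Z → go left; M > K → go right; M < X → go left; M < V → go left; M > L → go right. Place as right child of L.
Insert Q: Q < Z → go left; Q > K → go right; Q < X → go left; Q < V → go left; Q > L → go right; Q > M → go right. Place as right child of M.
Insert S: S < Z → go left; S > K → go right; S < X → go left; S < V → go left; S > L → go right; S > M → go right; S > Q → go right. Place as right child of Q.
Insert Y: Y < Z → go left; Y > K → go right; Y > X → go right. Place as right child of X.
Insert G: G < Z → go left; G < K → go left; G > A → go right. Place as right child of A.
Insert E: E < Z → go left; E < K → go left; E > A → go right; E < G → go left. Place as left child of G.
Insert U: U < Z → go left; U > K → go right; U < X → go left; U < V → go left; U > L → go right; U > M → go right; U > Q → go right; U > S → go right. Place as right child of S.

A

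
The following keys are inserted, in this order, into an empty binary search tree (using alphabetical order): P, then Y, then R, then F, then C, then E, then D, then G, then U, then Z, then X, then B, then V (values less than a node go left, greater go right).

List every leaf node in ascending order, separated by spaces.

Resulting structure (node: left, right):
  P: L=F, R=Y
  Y: L=R, R=Z
  R: L=–, R=U
  F: L=C, R=G
  C: L=B, R=E
  E: L=D, R=–
  D: L=–, R=–
  G: L=–, R=–
  U: L=–, R=X
  Z: L=–, R=–
  X: L=V, R=–
  B: L=–, R=–
  V: L=–, R=–

B D G V Z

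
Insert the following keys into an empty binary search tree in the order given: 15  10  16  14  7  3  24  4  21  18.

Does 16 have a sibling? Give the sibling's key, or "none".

10

Insert 15: tree is empty, so 15 becomes the root.
Insert 10: 10 < 15 → go left. Place as left child of 15.
Insert 16: 16 > 15 → go right. Place as right child of 15.
Insert 14: 14 < 15 → go left; 14 > 10 → go right. Place as right child of 10.
Insert 7: 7 < 15 → go left; 7 < 10 → go left. Place as left child of 10.
Insert 3: 3 < 15 → go left; 3 < 10 → go left; 3 < 7 → go left. Place as left child of 7.
Insert 24: 24 > 15 → go right; 24 > 16 → go right. Place as right child of 16.
Insert 4: 4 < 15 → go left; 4 < 10 → go left; 4 < 7 → go left; 4 > 3 → go right. Place as right child of 3.
Insert 21: 21 > 15 → go right; 21 > 16 → go right; 21 < 24 → go left. Place as left child of 24.
Insert 18: 18 > 15 → go right; 18 > 16 → go right; 18 < 24 → go left; 18 < 21 → go left. Place as left child of 21.

16's parent is 15; the other child of 15 is 10.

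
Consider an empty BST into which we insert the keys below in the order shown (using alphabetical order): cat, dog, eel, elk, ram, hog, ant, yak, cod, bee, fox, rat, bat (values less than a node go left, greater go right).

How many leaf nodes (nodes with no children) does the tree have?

4

cat: root
dog: right child of cat (depth 1)
eel: right child of dog (depth 2)
elk: right child of eel (depth 3)
ram: right child of elk (depth 4)
hog: left child of ram (depth 5)
ant: left child of cat (depth 1)
yak: right child of ram (depth 5)
cod: left child of dog (depth 2)
bee: right child of ant (depth 2)
fox: left child of hog (depth 6)
rat: left child of yak (depth 6)
bat: left child of bee (depth 3)

Leaves: bat, cod, fox, rat — 4 in total.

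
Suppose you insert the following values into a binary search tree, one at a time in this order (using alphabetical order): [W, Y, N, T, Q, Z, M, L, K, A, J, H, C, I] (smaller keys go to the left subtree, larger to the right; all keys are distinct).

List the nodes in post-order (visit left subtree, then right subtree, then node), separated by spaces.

W: root
Y: right child of W (depth 1)
N: left child of W (depth 1)
T: right child of N (depth 2)
Q: left child of T (depth 3)
Z: right child of Y (depth 2)
M: left child of N (depth 2)
L: left child of M (depth 3)
K: left child of L (depth 4)
A: left child of K (depth 5)
J: right child of A (depth 6)
H: left child of J (depth 7)
C: left child of H (depth 8)
I: right child of H (depth 8)

C I H J A K L M Q T N Z Y W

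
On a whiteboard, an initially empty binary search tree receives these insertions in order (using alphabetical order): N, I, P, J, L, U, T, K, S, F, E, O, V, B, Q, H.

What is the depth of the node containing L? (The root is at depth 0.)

Insert N: tree is empty, so N becomes the root.
Insert I: I < N → go left. Place as left child of N.
Insert P: P > N → go right. Place as right child of N.
Insert J: J < N → go left; J > I → go right. Place as right child of I.
Insert L: L < N → go left; L > I → go right; L > J → go right. Place as right child of J.
Insert U: U > N → go right; U > P → go right. Place as right child of P.
Insert T: T > N → go right; T > P → go right; T < U → go left. Place as left child of U.
Insert K: K < N → go left; K > I → go right; K > J → go right; K < L → go left. Place as left child of L.
Insert S: S > N → go right; S > P → go right; S < U → go left; S < T → go left. Place as left child of T.
Insert F: F < N → go left; F < I → go left. Place as left child of I.
Insert E: E < N → go left; E < I → go left; E < F → go left. Place as left child of F.
Insert O: O > N → go right; O < P → go left. Place as left child of P.
Insert V: V > N → go right; V > P → go right; V > U → go right. Place as right child of U.
Insert B: B < N → go left; B < I → go left; B < F → go left; B < E → go left. Place as left child of E.
Insert Q: Q > N → go right; Q > P → go right; Q < U → go left; Q < T → go left; Q < S → go left. Place as left child of S.
Insert H: H < N → go left; H < I → go left; H > F → go right. Place as right child of F.

Path to L: N → I → J → L, which is 3 edges.

3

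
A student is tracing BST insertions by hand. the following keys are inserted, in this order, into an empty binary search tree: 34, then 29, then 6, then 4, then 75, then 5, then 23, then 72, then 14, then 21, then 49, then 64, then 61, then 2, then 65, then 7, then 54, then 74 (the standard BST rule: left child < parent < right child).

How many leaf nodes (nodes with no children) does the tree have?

34: root
29: left child of 34 (depth 1)
6: left child of 29 (depth 2)
4: left child of 6 (depth 3)
75: right child of 34 (depth 1)
5: right child of 4 (depth 4)
23: right child of 6 (depth 3)
72: left child of 75 (depth 2)
14: left child of 23 (depth 4)
21: right child of 14 (depth 5)
49: left child of 72 (depth 3)
64: right child of 49 (depth 4)
61: left child of 64 (depth 5)
2: left child of 4 (depth 4)
65: right child of 64 (depth 5)
7: left child of 14 (depth 5)
54: left child of 61 (depth 6)
74: right child of 72 (depth 3)

Leaves: 2, 5, 7, 21, 54, 65, 74 — 7 in total.

7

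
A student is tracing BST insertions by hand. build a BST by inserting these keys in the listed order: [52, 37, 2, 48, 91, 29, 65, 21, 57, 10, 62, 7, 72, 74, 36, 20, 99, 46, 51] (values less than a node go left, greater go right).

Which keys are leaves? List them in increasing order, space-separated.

7 20 36 46 51 62 74 99

Insert 52: tree is empty, so 52 becomes the root.
Insert 37: 37 < 52 → go left. Place as left child of 52.
Insert 2: 2 < 52 → go left; 2 < 37 → go left. Place as left child of 37.
Insert 48: 48 < 52 → go left; 48 > 37 → go right. Place as right child of 37.
Insert 91: 91 > 52 → go right. Place as right child of 52.
Insert 29: 29 < 52 → go left; 29 < 37 → go left; 29 > 2 → go right. Place as right child of 2.
Insert 65: 65 > 52 → go right; 65 < 91 → go left. Place as left child of 91.
Insert 21: 21 < 52 → go left; 21 < 37 → go left; 21 > 2 → go right; 21 < 29 → go left. Place as left child of 29.
Insert 57: 57 > 52 → go right; 57 < 91 → go left; 57 < 65 → go left. Place as left child of 65.
Insert 10: 10 < 52 → go left; 10 < 37 → go left; 10 > 2 → go right; 10 < 29 → go left; 10 < 21 → go left. Place as left child of 21.
Insert 62: 62 > 52 → go right; 62 < 91 → go left; 62 < 65 → go left; 62 > 57 → go right. Place as right child of 57.
Insert 7: 7 < 52 → go left; 7 < 37 → go left; 7 > 2 → go right; 7 < 29 → go left; 7 < 21 → go left; 7 < 10 → go left. Place as left child of 10.
Insert 72: 72 > 52 → go right; 72 < 91 → go left; 72 > 65 → go right. Place as right child of 65.
Insert 74: 74 > 52 → go right; 74 < 91 → go left; 74 > 65 → go right; 74 > 72 → go right. Place as right child of 72.
Insert 36: 36 < 52 → go left; 36 < 37 → go left; 36 > 2 → go right; 36 > 29 → go right. Place as right child of 29.
Insert 20: 20 < 52 → go left; 20 < 37 → go left; 20 > 2 → go right; 20 < 29 → go left; 20 < 21 → go left; 20 > 10 → go right. Place as right child of 10.
Insert 99: 99 > 52 → go right; 99 > 91 → go right. Place as right child of 91.
Insert 46: 46 < 52 → go left; 46 > 37 → go right; 46 < 48 → go left. Place as left child of 48.
Insert 51: 51 < 52 → go left; 51 > 37 → go right; 51 > 48 → go right. Place as right child of 48.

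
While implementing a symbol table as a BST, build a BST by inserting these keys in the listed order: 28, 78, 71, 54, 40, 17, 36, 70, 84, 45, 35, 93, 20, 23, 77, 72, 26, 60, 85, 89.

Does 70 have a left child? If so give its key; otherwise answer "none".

28: root
78: right child of 28 (depth 1)
71: left child of 78 (depth 2)
54: left child of 71 (depth 3)
40: left child of 54 (depth 4)
17: left child of 28 (depth 1)
36: left child of 40 (depth 5)
70: right child of 54 (depth 4)
84: right child of 78 (depth 2)
45: right child of 40 (depth 5)
35: left child of 36 (depth 6)
93: right child of 84 (depth 3)
20: right child of 17 (depth 2)
23: right child of 20 (depth 3)
77: right child of 71 (depth 3)
72: left child of 77 (depth 4)
26: right child of 23 (depth 4)
60: left child of 70 (depth 5)
85: left child of 93 (depth 4)
89: right child of 85 (depth 5)

60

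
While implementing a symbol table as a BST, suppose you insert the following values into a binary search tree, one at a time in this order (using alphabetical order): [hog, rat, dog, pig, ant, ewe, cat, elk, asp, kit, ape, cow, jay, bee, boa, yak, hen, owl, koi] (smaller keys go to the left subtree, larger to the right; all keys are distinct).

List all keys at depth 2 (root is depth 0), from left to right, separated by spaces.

ant ewe pig yak

hog: root
rat: right child of hog (depth 1)
dog: left child of hog (depth 1)
pig: left child of rat (depth 2)
ant: left child of dog (depth 2)
ewe: right child of dog (depth 2)
cat: right child of ant (depth 3)
elk: left child of ewe (depth 3)
asp: left child of cat (depth 4)
kit: left child of pig (depth 3)
ape: left child of asp (depth 5)
cow: right child of cat (depth 4)
jay: left child of kit (depth 4)
bee: right child of asp (depth 5)
boa: right child of bee (depth 6)
yak: right child of rat (depth 2)
hen: right child of ewe (depth 3)
owl: right child of kit (depth 4)
koi: left child of owl (depth 5)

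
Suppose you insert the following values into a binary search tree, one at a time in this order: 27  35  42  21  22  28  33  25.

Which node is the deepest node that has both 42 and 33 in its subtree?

35

27: root
35: right child of 27 (depth 1)
42: right child of 35 (depth 2)
21: left child of 27 (depth 1)
22: right child of 21 (depth 2)
28: left child of 35 (depth 2)
33: right child of 28 (depth 3)
25: right child of 22 (depth 3)

Path to 42: 27 → 35 → 42
Path to 33: 27 → 35 → 28 → 33
The paths share a prefix ending at 35, then split left and right.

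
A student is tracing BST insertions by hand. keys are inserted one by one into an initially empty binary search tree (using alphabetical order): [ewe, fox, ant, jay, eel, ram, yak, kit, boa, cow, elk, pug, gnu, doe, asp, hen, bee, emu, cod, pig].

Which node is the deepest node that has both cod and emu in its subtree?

eel

Insert ewe: tree is empty, so ewe becomes the root.
Insert fox: fox > ewe → go right. Place as right child of ewe.
Insert ant: ant < ewe → go left. Place as left child of ewe.
Insert jay: jay > ewe → go right; jay > fox → go right. Place as right child of fox.
Insert eel: eel < ewe → go left; eel > ant → go right. Place as right child of ant.
Insert ram: ram > ewe → go right; ram > fox → go right; ram > jay → go right. Place as right child of jay.
Insert yak: yak > ewe → go right; yak > fox → go right; yak > jay → go right; yak > ram → go right. Place as right child of ram.
Insert kit: kit > ewe → go right; kit > fox → go right; kit > jay → go right; kit < ram → go left. Place as left child of ram.
Insert boa: boa < ewe → go left; boa > ant → go right; boa < eel → go left. Place as left child of eel.
Insert cow: cow < ewe → go left; cow > ant → go right; cow < eel → go left; cow > boa → go right. Place as right child of boa.
Insert elk: elk < ewe → go left; elk > ant → go right; elk > eel → go right. Place as right child of eel.
Insert pug: pug > ewe → go right; pug > fox → go right; pug > jay → go right; pug < ram → go left; pug > kit → go right. Place as right child of kit.
Insert gnu: gnu > ewe → go right; gnu > fox → go right; gnu < jay → go left. Place as left child of jay.
Insert doe: doe < ewe → go left; doe > ant → go right; doe < eel → go left; doe > boa → go right; doe > cow → go right. Place as right child of cow.
Insert asp: asp < ewe → go left; asp > ant → go right; asp < eel → go left; asp < boa → go left. Place as left child of boa.
Insert hen: hen > ewe → go right; hen > fox → go right; hen < jay → go left; hen > gnu → go right. Place as right child of gnu.
Insert bee: bee < ewe → go left; bee > ant → go right; bee < eel → go left; bee < boa → go left; bee > asp → go right. Place as right child of asp.
Insert emu: emu < ewe → go left; emu > ant → go right; emu > eel → go right; emu > elk → go right. Place as right child of elk.
Insert cod: cod < ewe → go left; cod > ant → go right; cod < eel → go left; cod > boa → go right; cod < cow → go left. Place as left child of cow.
Insert pig: pig > ewe → go right; pig > fox → go right; pig > jay → go right; pig < ram → go left; pig > kit → go right; pig < pug → go left. Place as left child of pug.

Path to cod: ewe → ant → eel → boa → cow → cod
Path to emu: ewe → ant → eel → elk → emu
The paths share a prefix ending at eel, then split left and right.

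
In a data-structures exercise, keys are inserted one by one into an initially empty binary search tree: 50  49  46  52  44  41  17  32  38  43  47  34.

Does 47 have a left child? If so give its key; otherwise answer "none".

none

Insert 50: tree is empty, so 50 becomes the root.
Insert 49: 49 < 50 → go left. Place as left child of 50.
Insert 46: 46 < 50 → go left; 46 < 49 → go left. Place as left child of 49.
Insert 52: 52 > 50 → go right. Place as right child of 50.
Insert 44: 44 < 50 → go left; 44 < 49 → go left; 44 < 46 → go left. Place as left child of 46.
Insert 41: 41 < 50 → go left; 41 < 49 → go left; 41 < 46 → go left; 41 < 44 → go left. Place as left child of 44.
Insert 17: 17 < 50 → go left; 17 < 49 → go left; 17 < 46 → go left; 17 < 44 → go left; 17 < 41 → go left. Place as left child of 41.
Insert 32: 32 < 50 → go left; 32 < 49 → go left; 32 < 46 → go left; 32 < 44 → go left; 32 < 41 → go left; 32 > 17 → go right. Place as right child of 17.
Insert 38: 38 < 50 → go left; 38 < 49 → go left; 38 < 46 → go left; 38 < 44 → go left; 38 < 41 → go left; 38 > 17 → go right; 38 > 32 → go right. Place as right child of 32.
Insert 43: 43 < 50 → go left; 43 < 49 → go left; 43 < 46 → go left; 43 < 44 → go left; 43 > 41 → go right. Place as right child of 41.
Insert 47: 47 < 50 → go left; 47 < 49 → go left; 47 > 46 → go right. Place as right child of 46.
Insert 34: 34 < 50 → go left; 34 < 49 → go left; 34 < 46 → go left; 34 < 44 → go left; 34 < 41 → go left; 34 > 17 → go right; 34 > 32 → go right; 34 < 38 → go left. Place as left child of 38.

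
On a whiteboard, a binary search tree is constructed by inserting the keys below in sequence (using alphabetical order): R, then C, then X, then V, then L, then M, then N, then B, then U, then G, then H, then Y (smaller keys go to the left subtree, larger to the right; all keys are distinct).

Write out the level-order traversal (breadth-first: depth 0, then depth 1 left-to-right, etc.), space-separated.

Insert R: tree is empty, so R becomes the root.
Insert C: C < R → go left. Place as left child of R.
Insert X: X > R → go right. Place as right child of R.
Insert V: V > R → go right; V < X → go left. Place as left child of X.
Insert L: L < R → go left; L > C → go right. Place as right child of C.
Insert M: M < R → go left; M > C → go right; M > L → go right. Place as right child of L.
Insert N: N < R → go left; N > C → go right; N > L → go right; N > M → go right. Place as right child of M.
Insert B: B < R → go left; B < C → go left. Place as left child of C.
Insert U: U > R → go right; U < X → go left; U < V → go left. Place as left child of V.
Insert G: G < R → go left; G > C → go right; G < L → go left. Place as left child of L.
Insert H: H < R → go left; H > C → go right; H < L → go left; H > G → go right. Place as right child of G.
Insert Y: Y > R → go right; Y > X → go right. Place as right child of X.

R C X B L V Y G M U H N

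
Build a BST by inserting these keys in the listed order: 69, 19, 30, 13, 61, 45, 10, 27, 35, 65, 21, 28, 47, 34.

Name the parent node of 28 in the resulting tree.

27

69: root
19: left child of 69 (depth 1)
30: right child of 19 (depth 2)
13: left child of 19 (depth 2)
61: right child of 30 (depth 3)
45: left child of 61 (depth 4)
10: left child of 13 (depth 3)
27: left child of 30 (depth 3)
35: left child of 45 (depth 5)
65: right child of 61 (depth 4)
21: left child of 27 (depth 4)
28: right child of 27 (depth 4)
47: right child of 45 (depth 5)
34: left child of 35 (depth 6)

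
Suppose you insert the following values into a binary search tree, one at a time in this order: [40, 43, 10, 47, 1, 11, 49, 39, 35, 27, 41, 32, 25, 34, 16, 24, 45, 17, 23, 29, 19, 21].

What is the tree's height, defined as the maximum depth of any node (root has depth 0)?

12

Insert 40: tree is empty, so 40 becomes the root.
Insert 43: 43 > 40 → go right. Place as right child of 40.
Insert 10: 10 < 40 → go left. Place as left child of 40.
Insert 47: 47 > 40 → go right; 47 > 43 → go right. Place as right child of 43.
Insert 1: 1 < 40 → go left; 1 < 10 → go left. Place as left child of 10.
Insert 11: 11 < 40 → go left; 11 > 10 → go right. Place as right child of 10.
Insert 49: 49 > 40 → go right; 49 > 43 → go right; 49 > 47 → go right. Place as right child of 47.
Insert 39: 39 < 40 → go left; 39 > 10 → go right; 39 > 11 → go right. Place as right child of 11.
Insert 35: 35 < 40 → go left; 35 > 10 → go right; 35 > 11 → go right; 35 < 39 → go left. Place as left child of 39.
Insert 27: 27 < 40 → go left; 27 > 10 → go right; 27 > 11 → go right; 27 < 39 → go left; 27 < 35 → go left. Place as left child of 35.
Insert 41: 41 > 40 → go right; 41 < 43 → go left. Place as left child of 43.
Insert 32: 32 < 40 → go left; 32 > 10 → go right; 32 > 11 → go right; 32 < 39 → go left; 32 < 35 → go left; 32 > 27 → go right. Place as right child of 27.
Insert 25: 25 < 40 → go left; 25 > 10 → go right; 25 > 11 → go right; 25 < 39 → go left; 25 < 35 → go left; 25 < 27 → go left. Place as left child of 27.
Insert 34: 34 < 40 → go left; 34 > 10 → go right; 34 > 11 → go right; 34 < 39 → go left; 34 < 35 → go left; 34 > 27 → go right; 34 > 32 → go right. Place as right child of 32.
Insert 16: 16 < 40 → go left; 16 > 10 → go right; 16 > 11 → go right; 16 < 39 → go left; 16 < 35 → go left; 16 < 27 → go left; 16 < 25 → go left. Place as left child of 25.
Insert 24: 24 < 40 → go left; 24 > 10 → go right; 24 > 11 → go right; 24 < 39 → go left; 24 < 35 → go left; 24 < 27 → go left; 24 < 25 → go left; 24 > 16 → go right. Place as right child of 16.
Insert 45: 45 > 40 → go right; 45 > 43 → go right; 45 < 47 → go left. Place as left child of 47.
Insert 17: 17 < 40 → go left; 17 > 10 → go right; 17 > 11 → go right; 17 < 39 → go left; 17 < 35 → go left; 17 < 27 → go left; 17 < 25 → go left; 17 > 16 → go right; 17 < 24 → go left. Place as left child of 24.
Insert 23: 23 < 40 → go left; 23 > 10 → go right; 23 > 11 → go right; 23 < 39 → go left; 23 < 35 → go left; 23 < 27 → go left; 23 < 25 → go left; 23 > 16 → go right; 23 < 24 → go left; 23 > 17 → go right. Place as right child of 17.
Insert 29: 29 < 40 → go left; 29 > 10 → go right; 29 > 11 → go right; 29 < 39 → go left; 29 < 35 → go left; 29 > 27 → go right; 29 < 32 → go left. Place as left child of 32.
Insert 19: 19 < 40 → go left; 19 > 10 → go right; 19 > 11 → go right; 19 < 39 → go left; 19 < 35 → go left; 19 < 27 → go left; 19 < 25 → go left; 19 > 16 → go right; 19 < 24 → go left; 19 > 17 → go right; 19 < 23 → go left. Place as left child of 23.
Insert 21: 21 < 40 → go left; 21 > 10 → go right; 21 > 11 → go right; 21 < 39 → go left; 21 < 35 → go left; 21 < 27 → go left; 21 < 25 → go left; 21 > 16 → go right; 21 < 24 → go left; 21 > 17 → go right; 21 < 23 → go left; 21 > 19 → go right. Place as right child of 19.

The deepest node is 21 at depth 12.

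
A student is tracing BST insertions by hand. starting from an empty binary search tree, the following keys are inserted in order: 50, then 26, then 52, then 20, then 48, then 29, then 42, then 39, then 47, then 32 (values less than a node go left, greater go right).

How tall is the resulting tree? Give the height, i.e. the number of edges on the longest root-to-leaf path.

6

Resulting structure (node: left, right):
  50: L=26, R=52
  26: L=20, R=48
  52: L=–, R=–
  20: L=–, R=–
  48: L=29, R=–
  29: L=–, R=42
  42: L=39, R=47
  39: L=32, R=–
  47: L=–, R=–
  32: L=–, R=–

The deepest node is 32 at depth 6.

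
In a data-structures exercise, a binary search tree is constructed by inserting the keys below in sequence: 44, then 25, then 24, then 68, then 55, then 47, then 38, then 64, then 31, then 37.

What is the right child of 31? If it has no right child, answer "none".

Resulting structure (node: left, right):
  44: L=25, R=68
  25: L=24, R=38
  24: L=–, R=–
  68: L=55, R=–
  55: L=47, R=64
  47: L=–, R=–
  38: L=31, R=–
  64: L=–, R=–
  31: L=–, R=37
  37: L=–, R=–

37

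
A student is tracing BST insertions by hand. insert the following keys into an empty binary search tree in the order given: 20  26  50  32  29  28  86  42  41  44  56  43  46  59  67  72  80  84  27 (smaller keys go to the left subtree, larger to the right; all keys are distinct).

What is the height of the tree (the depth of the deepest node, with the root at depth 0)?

20: root
26: right child of 20 (depth 1)
50: right child of 26 (depth 2)
32: left child of 50 (depth 3)
29: left child of 32 (depth 4)
28: left child of 29 (depth 5)
86: right child of 50 (depth 3)
42: right child of 32 (depth 4)
41: left child of 42 (depth 5)
44: right child of 42 (depth 5)
56: left child of 86 (depth 4)
43: left child of 44 (depth 6)
46: right child of 44 (depth 6)
59: right child of 56 (depth 5)
67: right child of 59 (depth 6)
72: right child of 67 (depth 7)
80: right child of 72 (depth 8)
84: right child of 80 (depth 9)
27: left child of 28 (depth 6)

The deepest node is 84 at depth 9.

9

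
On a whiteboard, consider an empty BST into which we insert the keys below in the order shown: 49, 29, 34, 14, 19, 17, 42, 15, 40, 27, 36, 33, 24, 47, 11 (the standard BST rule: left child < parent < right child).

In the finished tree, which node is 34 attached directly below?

49: root
29: left child of 49 (depth 1)
34: right child of 29 (depth 2)
14: left child of 29 (depth 2)
19: right child of 14 (depth 3)
17: left child of 19 (depth 4)
42: right child of 34 (depth 3)
15: left child of 17 (depth 5)
40: left child of 42 (depth 4)
27: right child of 19 (depth 4)
36: left child of 40 (depth 5)
33: left child of 34 (depth 3)
24: left child of 27 (depth 5)
47: right child of 42 (depth 4)
11: left child of 14 (depth 3)

29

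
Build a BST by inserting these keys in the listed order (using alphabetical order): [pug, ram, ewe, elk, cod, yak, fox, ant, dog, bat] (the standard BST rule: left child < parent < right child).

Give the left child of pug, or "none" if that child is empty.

ewe

Insert pug: tree is empty, so pug becomes the root.
Insert ram: ram > pug → go right. Place as right child of pug.
Insert ewe: ewe < pug → go left. Place as left child of pug.
Insert elk: elk < pug → go left; elk < ewe → go left. Place as left child of ewe.
Insert cod: cod < pug → go left; cod < ewe → go left; cod < elk → go left. Place as left child of elk.
Insert yak: yak > pug → go right; yak > ram → go right. Place as right child of ram.
Insert fox: fox < pug → go left; fox > ewe → go right. Place as right child of ewe.
Insert ant: ant < pug → go left; ant < ewe → go left; ant < elk → go left; ant < cod → go left. Place as left child of cod.
Insert dog: dog < pug → go left; dog < ewe → go left; dog < elk → go left; dog > cod → go right. Place as right child of cod.
Insert bat: bat < pug → go left; bat < ewe → go left; bat < elk → go left; bat < cod → go left; bat > ant → go right. Place as right child of ant.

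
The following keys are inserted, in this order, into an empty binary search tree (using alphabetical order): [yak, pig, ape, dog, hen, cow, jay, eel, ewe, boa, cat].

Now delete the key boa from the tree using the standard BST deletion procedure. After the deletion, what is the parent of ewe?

eel

Resulting structure (node: left, right):
  yak: L=pig, R=–
  pig: L=ape, R=–
  ape: L=–, R=dog
  dog: L=cow, R=hen
  hen: L=eel, R=jay
  cow: L=boa, R=–
  jay: L=–, R=–
  eel: L=–, R=ewe
  ewe: L=–, R=–
  boa: L=–, R=cat
  cat: L=–, R=–

Delete boa (at most one child — splice it out).
After deletion, ewe's parent is eel.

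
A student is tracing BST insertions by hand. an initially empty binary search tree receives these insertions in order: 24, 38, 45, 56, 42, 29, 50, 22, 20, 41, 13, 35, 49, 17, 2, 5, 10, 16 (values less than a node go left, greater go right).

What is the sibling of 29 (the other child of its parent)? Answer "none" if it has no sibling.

Insert 24: tree is empty, so 24 becomes the root.
Insert 38: 38 > 24 → go right. Place as right child of 24.
Insert 45: 45 > 24 → go right; 45 > 38 → go right. Place as right child of 38.
Insert 56: 56 > 24 → go right; 56 > 38 → go right; 56 > 45 → go right. Place as right child of 45.
Insert 42: 42 > 24 → go right; 42 > 38 → go right; 42 < 45 → go left. Place as left child of 45.
Insert 29: 29 > 24 → go right; 29 < 38 → go left. Place as left child of 38.
Insert 50: 50 > 24 → go right; 50 > 38 → go right; 50 > 45 → go right; 50 < 56 → go left. Place as left child of 56.
Insert 22: 22 < 24 → go left. Place as left child of 24.
Insert 20: 20 < 24 → go left; 20 < 22 → go left. Place as left child of 22.
Insert 41: 41 > 24 → go right; 41 > 38 → go right; 41 < 45 → go left; 41 < 42 → go left. Place as left child of 42.
Insert 13: 13 < 24 → go left; 13 < 22 → go left; 13 < 20 → go left. Place as left child of 20.
Insert 35: 35 > 24 → go right; 35 < 38 → go left; 35 > 29 → go right. Place as right child of 29.
Insert 49: 49 > 24 → go right; 49 > 38 → go right; 49 > 45 → go right; 49 < 56 → go left; 49 < 50 → go left. Place as left child of 50.
Insert 17: 17 < 24 → go left; 17 < 22 → go left; 17 < 20 → go left; 17 > 13 → go right. Place as right child of 13.
Insert 2: 2 < 24 → go left; 2 < 22 → go left; 2 < 20 → go left; 2 < 13 → go left. Place as left child of 13.
Insert 5: 5 < 24 → go left; 5 < 22 → go left; 5 < 20 → go left; 5 < 13 → go left; 5 > 2 → go right. Place as right child of 2.
Insert 10: 10 < 24 → go left; 10 < 22 → go left; 10 < 20 → go left; 10 < 13 → go left; 10 > 2 → go right; 10 > 5 → go right. Place as right child of 5.
Insert 16: 16 < 24 → go left; 16 < 22 → go left; 16 < 20 → go left; 16 > 13 → go right; 16 < 17 → go left. Place as left child of 17.

29's parent is 38; the other child of 38 is 45.

45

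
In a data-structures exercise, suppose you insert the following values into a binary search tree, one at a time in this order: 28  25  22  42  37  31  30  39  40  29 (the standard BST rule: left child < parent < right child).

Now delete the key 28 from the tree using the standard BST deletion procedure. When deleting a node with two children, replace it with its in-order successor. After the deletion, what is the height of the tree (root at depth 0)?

4

Insert 28: tree is empty, so 28 becomes the root.
Insert 25: 25 < 28 → go left. Place as left child of 28.
Insert 22: 22 < 28 → go left; 22 < 25 → go left. Place as left child of 25.
Insert 42: 42 > 28 → go right. Place as right child of 28.
Insert 37: 37 > 28 → go right; 37 < 42 → go left. Place as left child of 42.
Insert 31: 31 > 28 → go right; 31 < 42 → go left; 31 < 37 → go left. Place as left child of 37.
Insert 30: 30 > 28 → go right; 30 < 42 → go left; 30 < 37 → go left; 30 < 31 → go left. Place as left child of 31.
Insert 39: 39 > 28 → go right; 39 < 42 → go left; 39 > 37 → go right. Place as right child of 37.
Insert 40: 40 > 28 → go right; 40 < 42 → go left; 40 > 37 → go right; 40 > 39 → go right. Place as right child of 39.
Insert 29: 29 > 28 → go right; 29 < 42 → go left; 29 < 37 → go left; 29 < 31 → go left; 29 < 30 → go left. Place as left child of 30.

Delete 28 (two children — replace with in-order successor).
After deletion, deepest node is 30 at depth 4.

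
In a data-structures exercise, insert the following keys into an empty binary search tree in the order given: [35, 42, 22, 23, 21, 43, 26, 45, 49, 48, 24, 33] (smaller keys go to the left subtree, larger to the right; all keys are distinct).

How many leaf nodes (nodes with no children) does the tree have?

35: root
42: right child of 35 (depth 1)
22: left child of 35 (depth 1)
23: right child of 22 (depth 2)
21: left child of 22 (depth 2)
43: right child of 42 (depth 2)
26: right child of 23 (depth 3)
45: right child of 43 (depth 3)
49: right child of 45 (depth 4)
48: left child of 49 (depth 5)
24: left child of 26 (depth 4)
33: right child of 26 (depth 4)

Leaves: 21, 24, 33, 48 — 4 in total.

4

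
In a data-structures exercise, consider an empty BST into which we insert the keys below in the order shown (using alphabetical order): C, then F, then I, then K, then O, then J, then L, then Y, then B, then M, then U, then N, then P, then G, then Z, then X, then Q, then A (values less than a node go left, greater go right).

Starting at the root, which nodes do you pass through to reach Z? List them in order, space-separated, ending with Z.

Insert C: tree is empty, so C becomes the root.
Insert F: F > C → go right. Place as right child of C.
Insert I: I > C → go right; I > F → go right. Place as right child of F.
Insert K: K > C → go right; K > F → go right; K > I → go right. Place as right child of I.
Insert O: O > C → go right; O > F → go right; O > I → go right; O > K → go right. Place as right child of K.
Insert J: J > C → go right; J > F → go right; J > I → go right; J < K → go left. Place as left child of K.
Insert L: L > C → go right; L > F → go right; L > I → go right; L > K → go right; L < O → go left. Place as left child of O.
Insert Y: Y > C → go right; Y > F → go right; Y > I → go right; Y > K → go right; Y > O → go right. Place as right child of O.
Insert B: B < C → go left. Place as left child of C.
Insert M: M > C → go right; M > F → go right; M > I → go right; M > K → go right; M < O → go left; M > L → go right. Place as right child of L.
Insert U: U > C → go right; U > F → go right; U > I → go right; U > K → go right; U > O → go right; U < Y → go left. Place as left child of Y.
Insert N: N > C → go right; N > F → go right; N > I → go right; N > K → go right; N < O → go left; N > L → go right; N > M → go right. Place as right child of M.
Insert P: P > C → go right; P > F → go right; P > I → go right; P > K → go right; P > O → go right; P < Y → go left; P < U → go left. Place as left child of U.
Insert G: G > C → go right; G > F → go right; G < I → go left. Place as left child of I.
Insert Z: Z > C → go right; Z > F → go right; Z > I → go right; Z > K → go right; Z > O → go right; Z > Y → go right. Place as right child of Y.
Insert X: X > C → go right; X > F → go right; X > I → go right; X > K → go right; X > O → go right; X < Y → go left; X > U → go right. Place as right child of U.
Insert Q: Q > C → go right; Q > F → go right; Q > I → go right; Q > K → go right; Q > O → go right; Q < Y → go left; Q < U → go left; Q > P → go right. Place as right child of P.
Insert A: A < C → go left; A < B → go left. Place as left child of B.

C F I K O Y Z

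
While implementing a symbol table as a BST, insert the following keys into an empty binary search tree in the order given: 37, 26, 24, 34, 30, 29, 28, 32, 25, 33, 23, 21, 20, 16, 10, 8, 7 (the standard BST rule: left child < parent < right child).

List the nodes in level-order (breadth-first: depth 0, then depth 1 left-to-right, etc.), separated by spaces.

Insert 37: tree is empty, so 37 becomes the root.
Insert 26: 26 < 37 → go left. Place as left child of 37.
Insert 24: 24 < 37 → go left; 24 < 26 → go left. Place as left child of 26.
Insert 34: 34 < 37 → go left; 34 > 26 → go right. Place as right child of 26.
Insert 30: 30 < 37 → go left; 30 > 26 → go right; 30 < 34 → go left. Place as left child of 34.
Insert 29: 29 < 37 → go left; 29 > 26 → go right; 29 < 34 → go left; 29 < 30 → go left. Place as left child of 30.
Insert 28: 28 < 37 → go left; 28 > 26 → go right; 28 < 34 → go left; 28 < 30 → go left; 28 < 29 → go left. Place as left child of 29.
Insert 32: 32 < 37 → go left; 32 > 26 → go right; 32 < 34 → go left; 32 > 30 → go right. Place as right child of 30.
Insert 25: 25 < 37 → go left; 25 < 26 → go left; 25 > 24 → go right. Place as right child of 24.
Insert 33: 33 < 37 → go left; 33 > 26 → go right; 33 < 34 → go left; 33 > 30 → go right; 33 > 32 → go right. Place as right child of 32.
Insert 23: 23 < 37 → go left; 23 < 26 → go left; 23 < 24 → go left. Place as left child of 24.
Insert 21: 21 < 37 → go left; 21 < 26 → go left; 21 < 24 → go left; 21 < 23 → go left. Place as left child of 23.
Insert 20: 20 < 37 → go left; 20 < 26 → go left; 20 < 24 → go left; 20 < 23 → go left; 20 < 21 → go left. Place as left child of 21.
Insert 16: 16 < 37 → go left; 16 < 26 → go left; 16 < 24 → go left; 16 < 23 → go left; 16 < 21 → go left; 16 < 20 → go left. Place as left child of 20.
Insert 10: 10 < 37 → go left; 10 < 26 → go left; 10 < 24 → go left; 10 < 23 → go left; 10 < 21 → go left; 10 < 20 → go left; 10 < 16 → go left. Place as left child of 16.
Insert 8: 8 < 37 → go left; 8 < 26 → go left; 8 < 24 → go left; 8 < 23 → go left; 8 < 21 → go left; 8 < 20 → go left; 8 < 16 → go left; 8 < 10 → go left. Place as left child of 10.
Insert 7: 7 < 37 → go left; 7 < 26 → go left; 7 < 24 → go left; 7 < 23 → go left; 7 < 21 → go left; 7 < 20 → go left; 7 < 16 → go left; 7 < 10 → go left; 7 < 8 → go left. Place as left child of 8.

37 26 24 34 23 25 30 21 29 32 20 28 33 16 10 8 7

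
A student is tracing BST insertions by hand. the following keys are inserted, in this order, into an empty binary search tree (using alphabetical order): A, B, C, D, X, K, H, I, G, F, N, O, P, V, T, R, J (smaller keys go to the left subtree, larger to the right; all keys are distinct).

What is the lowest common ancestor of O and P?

O

Resulting structure (node: left, right):
  A: L=–, R=B
  B: L=–, R=C
  C: L=–, R=D
  D: L=–, R=X
  X: L=K, R=–
  K: L=H, R=N
  H: L=G, R=I
  I: L=–, R=J
  G: L=F, R=–
  F: L=–, R=–
  N: L=–, R=O
  O: L=–, R=P
  P: L=–, R=V
  V: L=T, R=–
  T: L=R, R=–
  R: L=–, R=–
  J: L=–, R=–

Path to O: A → B → C → D → X → K → N → O
Path to P: A → B → C → D → X → K → N → O → P
O lies on both paths and is an ancestor of the other node.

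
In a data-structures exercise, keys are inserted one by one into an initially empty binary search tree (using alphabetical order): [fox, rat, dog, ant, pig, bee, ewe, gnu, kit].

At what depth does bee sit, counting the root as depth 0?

3

Insert fox: tree is empty, so fox becomes the root.
Insert rat: rat > fox → go right. Place as right child of fox.
Insert dog: dog < fox → go left. Place as left child of fox.
Insert ant: ant < fox → go left; ant < dog → go left. Place as left child of dog.
Insert pig: pig > fox → go right; pig < rat → go left. Place as left child of rat.
Insert bee: bee < fox → go left; bee < dog → go left; bee > ant → go right. Place as right child of ant.
Insert ewe: ewe < fox → go left; ewe > dog → go right. Place as right child of dog.
Insert gnu: gnu > fox → go right; gnu < rat → go left; gnu < pig → go left. Place as left child of pig.
Insert kit: kit > fox → go right; kit < rat → go left; kit < pig → go left; kit > gnu → go right. Place as right child of gnu.

Path to bee: fox → dog → ant → bee, which is 3 edges.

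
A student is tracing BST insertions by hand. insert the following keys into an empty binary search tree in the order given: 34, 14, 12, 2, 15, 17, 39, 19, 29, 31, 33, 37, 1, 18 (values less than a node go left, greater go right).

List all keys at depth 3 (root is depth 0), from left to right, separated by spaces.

2 17

Insert 34: tree is empty, so 34 becomes the root.
Insert 14: 14 < 34 → go left. Place as left child of 34.
Insert 12: 12 < 34 → go left; 12 < 14 → go left. Place as left child of 14.
Insert 2: 2 < 34 → go left; 2 < 14 → go left; 2 < 12 → go left. Place as left child of 12.
Insert 15: 15 < 34 → go left; 15 > 14 → go right. Place as right child of 14.
Insert 17: 17 < 34 → go left; 17 > 14 → go right; 17 > 15 → go right. Place as right child of 15.
Insert 39: 39 > 34 → go right. Place as right child of 34.
Insert 19: 19 < 34 → go left; 19 > 14 → go right; 19 > 15 → go right; 19 > 17 → go right. Place as right child of 17.
Insert 29: 29 < 34 → go left; 29 > 14 → go right; 29 > 15 → go right; 29 > 17 → go right; 29 > 19 → go right. Place as right child of 19.
Insert 31: 31 < 34 → go left; 31 > 14 → go right; 31 > 15 → go right; 31 > 17 → go right; 31 > 19 → go right; 31 > 29 → go right. Place as right child of 29.
Insert 33: 33 < 34 → go left; 33 > 14 → go right; 33 > 15 → go right; 33 > 17 → go right; 33 > 19 → go right; 33 > 29 → go right; 33 > 31 → go right. Place as right child of 31.
Insert 37: 37 > 34 → go right; 37 < 39 → go left. Place as left child of 39.
Insert 1: 1 < 34 → go left; 1 < 14 → go left; 1 < 12 → go left; 1 < 2 → go left. Place as left child of 2.
Insert 18: 18 < 34 → go left; 18 > 14 → go right; 18 > 15 → go right; 18 > 17 → go right; 18 < 19 → go left. Place as left child of 19.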